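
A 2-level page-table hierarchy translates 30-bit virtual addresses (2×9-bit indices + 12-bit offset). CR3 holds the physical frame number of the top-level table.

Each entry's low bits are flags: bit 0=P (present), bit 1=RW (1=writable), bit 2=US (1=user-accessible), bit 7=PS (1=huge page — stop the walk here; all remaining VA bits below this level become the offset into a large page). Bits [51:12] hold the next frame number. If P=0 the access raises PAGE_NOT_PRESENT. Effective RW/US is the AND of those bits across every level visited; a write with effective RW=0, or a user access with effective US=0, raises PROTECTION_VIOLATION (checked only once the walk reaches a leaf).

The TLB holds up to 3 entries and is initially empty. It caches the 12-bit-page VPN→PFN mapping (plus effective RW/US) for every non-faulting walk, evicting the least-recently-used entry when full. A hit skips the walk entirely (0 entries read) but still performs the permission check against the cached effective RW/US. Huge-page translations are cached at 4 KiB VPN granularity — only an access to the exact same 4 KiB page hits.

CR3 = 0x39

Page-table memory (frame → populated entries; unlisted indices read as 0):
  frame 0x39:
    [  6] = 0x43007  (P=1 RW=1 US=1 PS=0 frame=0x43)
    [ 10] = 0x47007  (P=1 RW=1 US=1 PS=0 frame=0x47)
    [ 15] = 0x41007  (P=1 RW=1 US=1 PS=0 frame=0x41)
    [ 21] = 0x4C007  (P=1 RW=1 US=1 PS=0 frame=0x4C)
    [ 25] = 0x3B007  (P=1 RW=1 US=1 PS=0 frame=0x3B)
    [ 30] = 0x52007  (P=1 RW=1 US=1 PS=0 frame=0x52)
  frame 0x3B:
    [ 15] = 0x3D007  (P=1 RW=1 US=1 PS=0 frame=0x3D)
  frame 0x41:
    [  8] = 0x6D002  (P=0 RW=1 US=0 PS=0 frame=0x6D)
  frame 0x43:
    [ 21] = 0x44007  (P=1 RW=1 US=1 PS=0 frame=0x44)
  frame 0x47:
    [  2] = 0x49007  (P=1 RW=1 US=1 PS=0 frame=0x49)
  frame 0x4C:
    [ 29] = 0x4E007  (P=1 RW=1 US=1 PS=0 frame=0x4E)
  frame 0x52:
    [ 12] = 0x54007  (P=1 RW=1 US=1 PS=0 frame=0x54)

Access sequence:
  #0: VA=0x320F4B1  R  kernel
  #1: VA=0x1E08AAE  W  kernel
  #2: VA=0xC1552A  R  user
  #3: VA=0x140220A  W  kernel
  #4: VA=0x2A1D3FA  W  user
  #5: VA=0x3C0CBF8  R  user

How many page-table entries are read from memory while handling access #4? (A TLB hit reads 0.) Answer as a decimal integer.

Walk each access:
#0 VA=0x320F4B1 (r,kernel):
  L0: frame=0x39 idx=25 entry=0x3B007 [P=1 RW=1 US=1 PS=0]
  L1: frame=0x3B idx=15 entry=0x3D007 [P=1 RW=1 US=1 PS=0]
  → PA=0x3D4B1  (2 entries read)
#1 VA=0x1E08AAE (w,kernel):
  L0: frame=0x39 idx=15 entry=0x41007 [P=1 RW=1 US=1 PS=0]
  L1: frame=0x41 idx=8 entry=0x6D002 [P=0 RW=1 US=0 PS=0]
  ✗ PAGE_NOT_PRESENT  [2 reads]
#2 VA=0xC1552A (r,user):
  L0: frame=0x39 idx=6 entry=0x43007 [P=1 RW=1 US=1 PS=0]
  L1: frame=0x43 idx=21 entry=0x44007 [P=1 RW=1 US=1 PS=0]
  → PA=0x4452A  (2 entries read)
#3 VA=0x140220A (w,kernel):
  L0: frame=0x39 idx=10 entry=0x47007 [P=1 RW=1 US=1 PS=0]
  L1: frame=0x47 idx=2 entry=0x49007 [P=1 RW=1 US=1 PS=0]
  → PA=0x4920A  (2 entries read)
#4 VA=0x2A1D3FA (w,user):
  L0: frame=0x39 idx=21 entry=0x4C007 [P=1 RW=1 US=1 PS=0]
  L1: frame=0x4C idx=29 entry=0x4E007 [P=1 RW=1 US=1 PS=0]
  → PA=0x4E3FA  (2 entries read)
#5 VA=0x3C0CBF8 (r,user):
  L0: frame=0x39 idx=30 entry=0x52007 [P=1 RW=1 US=1 PS=0]
  L1: frame=0x52 idx=12 entry=0x54007 [P=1 RW=1 US=1 PS=0]
  → PA=0x54BF8  (2 entries read)

Entries read for #4: 2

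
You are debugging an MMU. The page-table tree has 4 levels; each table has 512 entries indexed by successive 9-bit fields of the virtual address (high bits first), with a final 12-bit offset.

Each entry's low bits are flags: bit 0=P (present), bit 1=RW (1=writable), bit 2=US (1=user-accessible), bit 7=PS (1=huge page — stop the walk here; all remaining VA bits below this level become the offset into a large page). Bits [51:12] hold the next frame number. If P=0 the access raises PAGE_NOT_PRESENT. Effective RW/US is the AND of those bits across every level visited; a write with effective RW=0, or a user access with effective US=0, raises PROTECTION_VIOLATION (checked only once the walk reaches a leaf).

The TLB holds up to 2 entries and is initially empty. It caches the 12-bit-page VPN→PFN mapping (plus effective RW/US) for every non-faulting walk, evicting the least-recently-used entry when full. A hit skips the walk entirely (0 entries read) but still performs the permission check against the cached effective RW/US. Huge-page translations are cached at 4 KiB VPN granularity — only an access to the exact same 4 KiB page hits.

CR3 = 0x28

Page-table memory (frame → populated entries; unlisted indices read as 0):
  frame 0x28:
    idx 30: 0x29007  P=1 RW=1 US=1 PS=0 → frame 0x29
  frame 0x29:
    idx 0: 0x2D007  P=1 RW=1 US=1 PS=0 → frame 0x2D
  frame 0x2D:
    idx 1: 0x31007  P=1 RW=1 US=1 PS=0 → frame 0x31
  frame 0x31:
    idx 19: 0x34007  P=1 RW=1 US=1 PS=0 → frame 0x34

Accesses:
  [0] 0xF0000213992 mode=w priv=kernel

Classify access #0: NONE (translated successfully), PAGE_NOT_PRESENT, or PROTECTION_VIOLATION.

Walk each access:
#0 VA=0xF0000213992 (w,kernel):
  [0] read 0x28 idx=30: raw=0x29007 flags P=1 W=1 U=1 S=0
  [1] read 0x29 idx=0: raw=0x2D007 flags P=1 W=1 U=1 S=0
  [2] read 0x2D idx=1: raw=0x31007 flags P=1 W=1 U=1 S=0
  [3] read 0x31 idx=19: raw=0x34007 flags P=1 W=1 U=1 S=0
  ✓ 0x34992  — 4 lookups

Access #0 fault: NONE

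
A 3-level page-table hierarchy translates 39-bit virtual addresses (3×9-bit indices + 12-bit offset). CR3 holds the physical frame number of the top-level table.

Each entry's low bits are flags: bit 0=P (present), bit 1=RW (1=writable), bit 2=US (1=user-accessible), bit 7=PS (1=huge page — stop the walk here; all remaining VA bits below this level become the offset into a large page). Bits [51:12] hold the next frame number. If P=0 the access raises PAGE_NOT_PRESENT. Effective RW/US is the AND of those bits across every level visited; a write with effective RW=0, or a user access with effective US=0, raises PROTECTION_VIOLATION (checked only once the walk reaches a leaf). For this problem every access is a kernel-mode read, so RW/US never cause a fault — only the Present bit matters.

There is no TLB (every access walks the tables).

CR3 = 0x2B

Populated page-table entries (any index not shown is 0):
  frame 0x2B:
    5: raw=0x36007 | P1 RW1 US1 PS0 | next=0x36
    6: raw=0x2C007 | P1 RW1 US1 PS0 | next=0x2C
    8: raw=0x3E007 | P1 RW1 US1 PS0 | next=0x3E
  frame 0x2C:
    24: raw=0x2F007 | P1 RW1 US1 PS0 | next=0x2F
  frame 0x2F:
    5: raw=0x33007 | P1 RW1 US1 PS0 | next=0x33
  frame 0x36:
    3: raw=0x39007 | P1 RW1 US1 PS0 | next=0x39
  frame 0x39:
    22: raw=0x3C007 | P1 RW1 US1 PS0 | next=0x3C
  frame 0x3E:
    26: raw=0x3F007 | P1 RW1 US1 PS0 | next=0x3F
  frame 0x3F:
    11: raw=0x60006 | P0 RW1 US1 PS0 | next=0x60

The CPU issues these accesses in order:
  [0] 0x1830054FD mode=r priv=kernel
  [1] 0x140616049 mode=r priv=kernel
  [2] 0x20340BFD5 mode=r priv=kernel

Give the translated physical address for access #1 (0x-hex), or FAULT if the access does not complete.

Per-access translation:
#0 VA=0x1830054FD (r,kernel):
  L0 @0x2B[6] → 0x2C007  P=1,RW=1,US=1,PS=0
  L1 @0x2C[24] → 0x2F007  P=1,RW=1,US=1,PS=0
  L2 @0x2F[5] → 0x33007  P=1,RW=1,US=1,PS=0
  ⇒ phys 0x334FD  [3 reads]
#1 VA=0x140616049 (r,kernel):
  L0 @0x2B[5] → 0x36007  P=1,RW=1,US=1,PS=0
  L1 @0x36[3] → 0x39007  P=1,RW=1,US=1,PS=0
  L2 @0x39[22] → 0x3C007  P=1,RW=1,US=1,PS=0
  ⇒ phys 0x3C049  [3 reads]
#2 VA=0x20340BFD5 (r,kernel):
  L0 @0x2B[8] → 0x3E007  P=1,RW=1,US=1,PS=0
  L1 @0x3E[26] → 0x3F007  P=1,RW=1,US=1,PS=0
  L2 @0x3F[11] → 0x60006  P=0,RW=1,US=1,PS=0
  ⇒ fault: PAGE_NOT_PRESENT  — 3 lookups

Access #1 PA: 0x3C049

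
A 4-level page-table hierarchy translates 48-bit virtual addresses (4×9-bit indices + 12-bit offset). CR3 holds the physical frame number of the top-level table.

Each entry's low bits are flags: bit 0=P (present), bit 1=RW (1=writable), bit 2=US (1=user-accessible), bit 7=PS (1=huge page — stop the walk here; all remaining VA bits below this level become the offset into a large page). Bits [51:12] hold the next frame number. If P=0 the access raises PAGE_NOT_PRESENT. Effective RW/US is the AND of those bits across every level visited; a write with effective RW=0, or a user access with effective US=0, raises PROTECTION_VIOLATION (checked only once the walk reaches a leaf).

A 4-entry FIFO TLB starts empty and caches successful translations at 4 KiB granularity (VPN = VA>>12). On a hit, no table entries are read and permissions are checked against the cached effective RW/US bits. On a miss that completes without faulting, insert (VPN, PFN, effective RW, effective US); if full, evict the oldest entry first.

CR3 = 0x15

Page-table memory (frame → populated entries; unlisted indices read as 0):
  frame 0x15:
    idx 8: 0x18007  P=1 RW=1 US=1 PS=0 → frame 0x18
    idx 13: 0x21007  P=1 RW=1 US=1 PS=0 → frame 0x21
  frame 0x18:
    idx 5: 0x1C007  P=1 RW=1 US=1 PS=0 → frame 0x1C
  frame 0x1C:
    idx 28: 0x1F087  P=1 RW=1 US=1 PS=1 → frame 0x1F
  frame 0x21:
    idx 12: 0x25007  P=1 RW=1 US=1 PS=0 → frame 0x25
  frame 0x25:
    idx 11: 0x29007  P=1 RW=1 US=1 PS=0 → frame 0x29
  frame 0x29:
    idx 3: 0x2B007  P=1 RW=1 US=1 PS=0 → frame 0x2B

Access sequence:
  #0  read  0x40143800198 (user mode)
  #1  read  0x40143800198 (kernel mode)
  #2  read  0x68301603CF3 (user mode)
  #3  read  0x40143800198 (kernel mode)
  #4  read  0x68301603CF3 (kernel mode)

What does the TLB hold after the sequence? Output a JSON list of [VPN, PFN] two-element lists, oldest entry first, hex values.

Walk each access:
#0 VA=0x40143800198 (r,user):
  L0 @0x15[8] → 0x18007  P=1,RW=1,US=1,PS=0
  L1 @0x18[5] → 0x1C007  P=1,RW=1,US=1,PS=0
  L2 @0x1C[28] → 0x1F087  P=1,RW=1,US=1,PS=1
  → PA=0x1F198 (huge @L2)  (3 entries read)
#1 VA=0x40143800198 (r,kernel):
  TLB hit vpn=0x40143800 → PA=0x1F198
#2 VA=0x68301603CF3 (r,user):
  L0 @0x15[13] → 0x21007  P=1,RW=1,US=1,PS=0
  L1 @0x21[12] → 0x25007  P=1,RW=1,US=1,PS=0
  L2 @0x25[11] → 0x29007  P=1,RW=1,US=1,PS=0
  L3 @0x29[3] → 0x2B007  P=1,RW=1,US=1,PS=0
  → PA=0x2BCF3  (4 entries read)
#3 VA=0x40143800198 (r,kernel):
  TLB hit vpn=0x40143800 → PA=0x1F198
#4 VA=0x68301603CF3 (r,kernel):
  TLB hit vpn=0x68301603 → PA=0x2BCF3

TLB: [["0x40143800", "0x1F"], ["0x68301603", "0x2B"]]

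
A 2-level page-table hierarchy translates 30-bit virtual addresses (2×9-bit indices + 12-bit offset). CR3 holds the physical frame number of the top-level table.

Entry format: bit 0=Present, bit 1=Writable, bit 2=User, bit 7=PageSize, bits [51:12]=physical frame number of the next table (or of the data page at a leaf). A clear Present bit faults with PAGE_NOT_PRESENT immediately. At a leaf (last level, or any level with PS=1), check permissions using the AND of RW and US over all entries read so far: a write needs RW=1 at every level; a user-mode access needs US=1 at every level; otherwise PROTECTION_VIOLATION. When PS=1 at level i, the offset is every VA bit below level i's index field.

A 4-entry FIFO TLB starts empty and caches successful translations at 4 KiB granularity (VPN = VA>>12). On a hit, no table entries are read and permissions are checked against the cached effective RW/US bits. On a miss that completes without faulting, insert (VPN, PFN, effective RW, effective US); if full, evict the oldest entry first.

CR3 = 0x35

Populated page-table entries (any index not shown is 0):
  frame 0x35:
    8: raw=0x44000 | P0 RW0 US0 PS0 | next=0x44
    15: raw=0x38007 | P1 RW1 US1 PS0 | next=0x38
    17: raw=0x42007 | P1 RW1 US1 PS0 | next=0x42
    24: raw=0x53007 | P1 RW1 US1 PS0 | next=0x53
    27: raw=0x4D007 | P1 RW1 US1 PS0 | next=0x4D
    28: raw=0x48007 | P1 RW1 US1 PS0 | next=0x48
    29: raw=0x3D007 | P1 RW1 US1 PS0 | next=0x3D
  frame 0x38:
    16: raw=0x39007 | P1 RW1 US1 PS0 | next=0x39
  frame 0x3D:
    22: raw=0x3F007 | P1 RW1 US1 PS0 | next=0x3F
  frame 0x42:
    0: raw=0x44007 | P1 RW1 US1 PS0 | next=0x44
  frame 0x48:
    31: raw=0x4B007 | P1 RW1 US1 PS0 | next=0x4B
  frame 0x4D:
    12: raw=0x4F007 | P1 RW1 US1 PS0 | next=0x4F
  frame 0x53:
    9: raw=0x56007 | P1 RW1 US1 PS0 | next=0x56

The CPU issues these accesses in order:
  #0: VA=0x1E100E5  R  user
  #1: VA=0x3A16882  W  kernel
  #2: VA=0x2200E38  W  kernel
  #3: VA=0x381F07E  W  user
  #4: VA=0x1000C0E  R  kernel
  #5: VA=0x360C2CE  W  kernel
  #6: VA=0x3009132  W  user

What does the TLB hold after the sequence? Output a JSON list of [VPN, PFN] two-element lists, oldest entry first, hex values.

Walk each access:
#0 VA=0x1E100E5 (r,user):
  [0] read 0x35 idx=15: raw=0x38007 flags P=1 W=1 U=1 S=0
  [1] read 0x38 idx=16: raw=0x39007 flags P=1 W=1 U=1 S=0
  ⇒ phys 0x390E5  [2 reads]
#1 VA=0x3A16882 (w,kernel):
  [0] read 0x35 idx=29: raw=0x3D007 flags P=1 W=1 U=1 S=0
  [1] read 0x3D idx=22: raw=0x3F007 flags P=1 W=1 U=1 S=0
  ⇒ phys 0x3F882  [2 reads]
#2 VA=0x2200E38 (w,kernel):
  [0] read 0x35 idx=17: raw=0x42007 flags P=1 W=1 U=1 S=0
  [1] read 0x42 idx=0: raw=0x44007 flags P=1 W=1 U=1 S=0
  ⇒ phys 0x44E38  [2 reads]
#3 VA=0x381F07E (w,user):
  [0] read 0x35 idx=28: raw=0x48007 flags P=1 W=1 U=1 S=0
  [1] read 0x48 idx=31: raw=0x4B007 flags P=1 W=1 U=1 S=0
  ⇒ phys 0x4B07E  [2 reads]
#4 VA=0x1000C0E (r,kernel):
  [0] read 0x35 idx=8: raw=0x44000 flags P=0 W=0 U=0 S=0
  ⇒ fault: PAGE_NOT_PRESENT  — 1 lookups
#5 VA=0x360C2CE (w,kernel):
  [0] read 0x35 idx=27: raw=0x4D007 flags P=1 W=1 U=1 S=0
  [1] read 0x4D idx=12: raw=0x4F007 flags P=1 W=1 U=1 S=0
  ⇒ phys 0x4F2CE  [2 reads]
#6 VA=0x3009132 (w,user):
  [0] read 0x35 idx=24: raw=0x53007 flags P=1 W=1 U=1 S=0
  [1] read 0x53 idx=9: raw=0x56007 flags P=1 W=1 U=1 S=0
  ⇒ phys 0x56132  [2 reads]

TLB: [["0x2200", "0x44"], ["0x381F", "0x4B"], ["0x360C", "0x4F"], ["0x3009", "0x56"]]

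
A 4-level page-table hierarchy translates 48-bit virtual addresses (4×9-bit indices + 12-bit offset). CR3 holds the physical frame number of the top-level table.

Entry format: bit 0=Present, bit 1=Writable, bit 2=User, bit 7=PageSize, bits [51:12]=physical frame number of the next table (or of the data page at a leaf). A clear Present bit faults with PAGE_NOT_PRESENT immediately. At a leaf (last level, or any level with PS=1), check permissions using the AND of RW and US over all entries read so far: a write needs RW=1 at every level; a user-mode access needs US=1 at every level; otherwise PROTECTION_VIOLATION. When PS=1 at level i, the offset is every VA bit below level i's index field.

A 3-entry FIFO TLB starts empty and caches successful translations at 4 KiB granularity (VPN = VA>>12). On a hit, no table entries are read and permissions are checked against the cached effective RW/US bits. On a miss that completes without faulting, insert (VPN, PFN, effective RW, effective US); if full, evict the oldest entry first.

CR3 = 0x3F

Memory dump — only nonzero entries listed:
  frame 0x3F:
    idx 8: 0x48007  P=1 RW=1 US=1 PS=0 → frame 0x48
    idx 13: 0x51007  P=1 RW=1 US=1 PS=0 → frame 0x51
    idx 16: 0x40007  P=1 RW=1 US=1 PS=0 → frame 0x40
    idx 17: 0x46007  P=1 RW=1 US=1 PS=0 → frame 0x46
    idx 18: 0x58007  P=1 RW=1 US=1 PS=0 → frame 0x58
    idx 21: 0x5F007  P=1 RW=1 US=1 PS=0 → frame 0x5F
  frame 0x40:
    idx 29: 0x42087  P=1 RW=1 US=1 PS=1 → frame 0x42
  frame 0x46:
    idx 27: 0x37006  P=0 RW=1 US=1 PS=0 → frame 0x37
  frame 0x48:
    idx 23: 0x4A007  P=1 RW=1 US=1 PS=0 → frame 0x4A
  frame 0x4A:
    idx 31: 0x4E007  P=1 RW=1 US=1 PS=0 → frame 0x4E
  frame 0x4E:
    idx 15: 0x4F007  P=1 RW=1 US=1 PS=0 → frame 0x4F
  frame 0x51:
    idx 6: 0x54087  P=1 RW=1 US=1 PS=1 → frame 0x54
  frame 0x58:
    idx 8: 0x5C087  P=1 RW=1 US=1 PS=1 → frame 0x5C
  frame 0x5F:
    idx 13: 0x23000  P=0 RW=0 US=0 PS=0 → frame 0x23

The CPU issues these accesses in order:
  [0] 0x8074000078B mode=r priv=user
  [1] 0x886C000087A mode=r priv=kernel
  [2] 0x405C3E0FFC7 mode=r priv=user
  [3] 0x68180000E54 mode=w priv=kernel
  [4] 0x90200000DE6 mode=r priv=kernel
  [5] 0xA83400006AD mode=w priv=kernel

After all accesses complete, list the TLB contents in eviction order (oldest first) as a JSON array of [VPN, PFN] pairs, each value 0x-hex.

Trace:
#0 VA=0x8074000078B (r,user):
  lvl0: tbl 0x3F, slot 16 ⇒ 0x40007 (P1/RW1/US1/PS0)
  lvl1: tbl 0x40, slot 29 ⇒ 0x42087 (P1/RW1/US1/PS1)
  ✓ 0x4278B (huge @L1)  — 2 lookups
#1 VA=0x886C000087A (r,kernel):
  lvl0: tbl 0x3F, slot 17 ⇒ 0x46007 (P1/RW1/US1/PS0)
  lvl1: tbl 0x46, slot 27 ⇒ 0x37006 (P0/RW1/US1/PS0)
  ✗ PAGE_NOT_PRESENT  [2 reads]
#2 VA=0x405C3E0FFC7 (r,user):
  lvl0: tbl 0x3F, slot 8 ⇒ 0x48007 (P1/RW1/US1/PS0)
  lvl1: tbl 0x48, slot 23 ⇒ 0x4A007 (P1/RW1/US1/PS0)
  lvl2: tbl 0x4A, slot 31 ⇒ 0x4E007 (P1/RW1/US1/PS0)
  lvl3: tbl 0x4E, slot 15 ⇒ 0x4F007 (P1/RW1/US1/PS0)
  ✓ 0x4FFC7  — 4 lookups
#3 VA=0x68180000E54 (w,kernel):
  lvl0: tbl 0x3F, slot 13 ⇒ 0x51007 (P1/RW1/US1/PS0)
  lvl1: tbl 0x51, slot 6 ⇒ 0x54087 (P1/RW1/US1/PS1)
  ✓ 0x54E54 (huge @L1)  — 2 lookups
#4 VA=0x90200000DE6 (r,kernel):
  lvl0: tbl 0x3F, slot 18 ⇒ 0x58007 (P1/RW1/US1/PS0)
  lvl1: tbl 0x58, slot 8 ⇒ 0x5C087 (P1/RW1/US1/PS1)
  ✓ 0x5CDE6 (huge @L1)  — 2 lookups
#5 VA=0xA83400006AD (w,kernel):
  lvl0: tbl 0x3F, slot 21 ⇒ 0x5F007 (P1/RW1/US1/PS0)
  lvl1: tbl 0x5F, slot 13 ⇒ 0x23000 (P0/RW0/US0/PS0)
  ✗ PAGE_NOT_PRESENT  [2 reads]

TLB: [["0x405C3E0F", "0x4F"], ["0x68180000", "0x54"], ["0x90200000", "0x5C"]]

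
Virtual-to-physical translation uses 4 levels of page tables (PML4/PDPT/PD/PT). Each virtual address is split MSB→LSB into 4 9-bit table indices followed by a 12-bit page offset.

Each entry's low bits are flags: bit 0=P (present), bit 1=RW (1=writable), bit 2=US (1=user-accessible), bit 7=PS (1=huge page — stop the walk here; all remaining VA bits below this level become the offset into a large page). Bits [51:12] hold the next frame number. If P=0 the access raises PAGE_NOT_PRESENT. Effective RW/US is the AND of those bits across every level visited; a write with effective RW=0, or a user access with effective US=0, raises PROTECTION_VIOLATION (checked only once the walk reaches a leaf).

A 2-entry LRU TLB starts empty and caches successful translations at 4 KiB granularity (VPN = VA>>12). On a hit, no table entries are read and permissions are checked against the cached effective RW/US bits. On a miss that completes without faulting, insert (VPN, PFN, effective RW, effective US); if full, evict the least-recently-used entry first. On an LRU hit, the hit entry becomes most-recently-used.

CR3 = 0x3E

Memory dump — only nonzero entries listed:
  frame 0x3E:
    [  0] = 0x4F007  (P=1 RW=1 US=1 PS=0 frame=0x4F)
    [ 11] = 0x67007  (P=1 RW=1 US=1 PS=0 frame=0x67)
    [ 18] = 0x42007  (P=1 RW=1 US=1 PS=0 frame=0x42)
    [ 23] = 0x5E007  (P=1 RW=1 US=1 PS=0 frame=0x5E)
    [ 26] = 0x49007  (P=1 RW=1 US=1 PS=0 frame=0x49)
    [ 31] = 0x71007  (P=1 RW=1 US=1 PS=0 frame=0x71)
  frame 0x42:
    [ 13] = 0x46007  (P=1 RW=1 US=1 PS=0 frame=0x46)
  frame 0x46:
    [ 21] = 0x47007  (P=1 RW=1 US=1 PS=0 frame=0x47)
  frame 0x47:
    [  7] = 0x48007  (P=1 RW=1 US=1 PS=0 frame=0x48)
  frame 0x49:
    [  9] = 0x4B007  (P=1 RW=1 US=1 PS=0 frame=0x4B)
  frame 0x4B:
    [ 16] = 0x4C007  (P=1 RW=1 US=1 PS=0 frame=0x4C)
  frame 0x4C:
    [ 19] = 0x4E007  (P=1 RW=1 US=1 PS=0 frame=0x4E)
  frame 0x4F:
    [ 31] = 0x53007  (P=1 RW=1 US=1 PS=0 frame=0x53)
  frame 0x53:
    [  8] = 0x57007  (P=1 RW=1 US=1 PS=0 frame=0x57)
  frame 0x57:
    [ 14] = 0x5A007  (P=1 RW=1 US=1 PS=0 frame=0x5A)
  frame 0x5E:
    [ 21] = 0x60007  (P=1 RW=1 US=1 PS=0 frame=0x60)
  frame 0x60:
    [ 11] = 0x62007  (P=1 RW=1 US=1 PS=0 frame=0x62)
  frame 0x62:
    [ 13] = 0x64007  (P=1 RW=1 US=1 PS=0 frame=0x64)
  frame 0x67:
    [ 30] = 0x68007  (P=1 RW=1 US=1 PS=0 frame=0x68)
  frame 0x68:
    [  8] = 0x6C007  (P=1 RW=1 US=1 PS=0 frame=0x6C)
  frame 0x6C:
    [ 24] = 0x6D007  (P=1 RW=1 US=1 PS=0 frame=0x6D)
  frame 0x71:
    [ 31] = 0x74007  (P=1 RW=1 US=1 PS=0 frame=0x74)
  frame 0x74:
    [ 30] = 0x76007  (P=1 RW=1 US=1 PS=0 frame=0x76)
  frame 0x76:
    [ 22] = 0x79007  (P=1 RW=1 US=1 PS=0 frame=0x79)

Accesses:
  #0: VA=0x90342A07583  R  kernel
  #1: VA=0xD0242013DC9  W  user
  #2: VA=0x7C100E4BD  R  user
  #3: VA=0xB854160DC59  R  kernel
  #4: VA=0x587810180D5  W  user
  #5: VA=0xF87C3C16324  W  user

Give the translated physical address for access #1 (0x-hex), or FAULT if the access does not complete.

Per-access translation:
#0 VA=0x90342A07583 (r,kernel):
  L0 @0x3E[18] → 0x42007  P=1,RW=1,US=1,PS=0
  L1 @0x42[13] → 0x46007  P=1,RW=1,US=1,PS=0
  L2 @0x46[21] → 0x47007  P=1,RW=1,US=1,PS=0
  L3 @0x47[7] → 0x48007  P=1,RW=1,US=1,PS=0
  ⇒ phys 0x48583  [4 reads]
#1 VA=0xD0242013DC9 (w,user):
  L0 @0x3E[26] → 0x49007  P=1,RW=1,US=1,PS=0
  L1 @0x49[9] → 0x4B007  P=1,RW=1,US=1,PS=0
  L2 @0x4B[16] → 0x4C007  P=1,RW=1,US=1,PS=0
  L3 @0x4C[19] → 0x4E007  P=1,RW=1,US=1,PS=0
  ⇒ phys 0x4EDC9  [4 reads]
#2 VA=0x7C100E4BD (r,user):
  L0 @0x3E[0] → 0x4F007  P=1,RW=1,US=1,PS=0
  L1 @0x4F[31] → 0x53007  P=1,RW=1,US=1,PS=0
  L2 @0x53[8] → 0x57007  P=1,RW=1,US=1,PS=0
  L3 @0x57[14] → 0x5A007  P=1,RW=1,US=1,PS=0
  ⇒ phys 0x5A4BD  [4 reads]
#3 VA=0xB854160DC59 (r,kernel):
  L0 @0x3E[23] → 0x5E007  P=1,RW=1,US=1,PS=0
  L1 @0x5E[21] → 0x60007  P=1,RW=1,US=1,PS=0
  L2 @0x60[11] → 0x62007  P=1,RW=1,US=1,PS=0
  L3 @0x62[13] → 0x64007  P=1,RW=1,US=1,PS=0
  ⇒ phys 0x64C59  [4 reads]
#4 VA=0x587810180D5 (w,user):
  L0 @0x3E[11] → 0x67007  P=1,RW=1,US=1,PS=0
  L1 @0x67[30] → 0x68007  P=1,RW=1,US=1,PS=0
  L2 @0x68[8] → 0x6C007  P=1,RW=1,US=1,PS=0
  L3 @0x6C[24] → 0x6D007  P=1,RW=1,US=1,PS=0
  ⇒ phys 0x6D0D5  [4 reads]
#5 VA=0xF87C3C16324 (w,user):
  L0 @0x3E[31] → 0x71007  P=1,RW=1,US=1,PS=0
  L1 @0x71[31] → 0x74007  P=1,RW=1,US=1,PS=0
  L2 @0x74[30] → 0x76007  P=1,RW=1,US=1,PS=0
  L3 @0x76[22] → 0x79007  P=1,RW=1,US=1,PS=0
  ⇒ phys 0x79324  [4 reads]

Access #1 PA: 0x4EDC9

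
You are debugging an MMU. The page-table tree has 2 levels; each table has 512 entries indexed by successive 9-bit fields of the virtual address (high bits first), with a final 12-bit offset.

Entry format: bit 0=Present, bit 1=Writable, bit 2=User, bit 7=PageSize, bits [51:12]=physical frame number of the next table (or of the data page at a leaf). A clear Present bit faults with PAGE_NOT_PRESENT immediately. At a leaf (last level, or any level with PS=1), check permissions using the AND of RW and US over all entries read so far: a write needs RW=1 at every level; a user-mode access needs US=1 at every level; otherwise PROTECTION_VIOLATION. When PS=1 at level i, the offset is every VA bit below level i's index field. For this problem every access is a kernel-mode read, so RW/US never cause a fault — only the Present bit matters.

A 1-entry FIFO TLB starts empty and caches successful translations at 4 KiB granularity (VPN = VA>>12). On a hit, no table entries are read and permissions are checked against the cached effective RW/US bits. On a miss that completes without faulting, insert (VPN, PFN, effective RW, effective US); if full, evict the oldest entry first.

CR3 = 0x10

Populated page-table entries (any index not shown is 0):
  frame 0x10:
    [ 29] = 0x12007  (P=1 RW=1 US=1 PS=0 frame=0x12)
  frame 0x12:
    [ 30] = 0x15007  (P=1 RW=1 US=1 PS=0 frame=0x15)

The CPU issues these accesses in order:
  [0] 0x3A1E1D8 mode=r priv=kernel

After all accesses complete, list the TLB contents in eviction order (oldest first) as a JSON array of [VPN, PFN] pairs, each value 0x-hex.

Per-access translation:
#0 VA=0x3A1E1D8 (r,kernel):
  L0 @0x10[29] → 0x12007  P=1,RW=1,US=1,PS=0
  L1 @0x12[30] → 0x15007  P=1,RW=1,US=1,PS=0
  ✓ 0x151D8  — 2 lookups

TLB: [["0x3A1E", "0x15"]]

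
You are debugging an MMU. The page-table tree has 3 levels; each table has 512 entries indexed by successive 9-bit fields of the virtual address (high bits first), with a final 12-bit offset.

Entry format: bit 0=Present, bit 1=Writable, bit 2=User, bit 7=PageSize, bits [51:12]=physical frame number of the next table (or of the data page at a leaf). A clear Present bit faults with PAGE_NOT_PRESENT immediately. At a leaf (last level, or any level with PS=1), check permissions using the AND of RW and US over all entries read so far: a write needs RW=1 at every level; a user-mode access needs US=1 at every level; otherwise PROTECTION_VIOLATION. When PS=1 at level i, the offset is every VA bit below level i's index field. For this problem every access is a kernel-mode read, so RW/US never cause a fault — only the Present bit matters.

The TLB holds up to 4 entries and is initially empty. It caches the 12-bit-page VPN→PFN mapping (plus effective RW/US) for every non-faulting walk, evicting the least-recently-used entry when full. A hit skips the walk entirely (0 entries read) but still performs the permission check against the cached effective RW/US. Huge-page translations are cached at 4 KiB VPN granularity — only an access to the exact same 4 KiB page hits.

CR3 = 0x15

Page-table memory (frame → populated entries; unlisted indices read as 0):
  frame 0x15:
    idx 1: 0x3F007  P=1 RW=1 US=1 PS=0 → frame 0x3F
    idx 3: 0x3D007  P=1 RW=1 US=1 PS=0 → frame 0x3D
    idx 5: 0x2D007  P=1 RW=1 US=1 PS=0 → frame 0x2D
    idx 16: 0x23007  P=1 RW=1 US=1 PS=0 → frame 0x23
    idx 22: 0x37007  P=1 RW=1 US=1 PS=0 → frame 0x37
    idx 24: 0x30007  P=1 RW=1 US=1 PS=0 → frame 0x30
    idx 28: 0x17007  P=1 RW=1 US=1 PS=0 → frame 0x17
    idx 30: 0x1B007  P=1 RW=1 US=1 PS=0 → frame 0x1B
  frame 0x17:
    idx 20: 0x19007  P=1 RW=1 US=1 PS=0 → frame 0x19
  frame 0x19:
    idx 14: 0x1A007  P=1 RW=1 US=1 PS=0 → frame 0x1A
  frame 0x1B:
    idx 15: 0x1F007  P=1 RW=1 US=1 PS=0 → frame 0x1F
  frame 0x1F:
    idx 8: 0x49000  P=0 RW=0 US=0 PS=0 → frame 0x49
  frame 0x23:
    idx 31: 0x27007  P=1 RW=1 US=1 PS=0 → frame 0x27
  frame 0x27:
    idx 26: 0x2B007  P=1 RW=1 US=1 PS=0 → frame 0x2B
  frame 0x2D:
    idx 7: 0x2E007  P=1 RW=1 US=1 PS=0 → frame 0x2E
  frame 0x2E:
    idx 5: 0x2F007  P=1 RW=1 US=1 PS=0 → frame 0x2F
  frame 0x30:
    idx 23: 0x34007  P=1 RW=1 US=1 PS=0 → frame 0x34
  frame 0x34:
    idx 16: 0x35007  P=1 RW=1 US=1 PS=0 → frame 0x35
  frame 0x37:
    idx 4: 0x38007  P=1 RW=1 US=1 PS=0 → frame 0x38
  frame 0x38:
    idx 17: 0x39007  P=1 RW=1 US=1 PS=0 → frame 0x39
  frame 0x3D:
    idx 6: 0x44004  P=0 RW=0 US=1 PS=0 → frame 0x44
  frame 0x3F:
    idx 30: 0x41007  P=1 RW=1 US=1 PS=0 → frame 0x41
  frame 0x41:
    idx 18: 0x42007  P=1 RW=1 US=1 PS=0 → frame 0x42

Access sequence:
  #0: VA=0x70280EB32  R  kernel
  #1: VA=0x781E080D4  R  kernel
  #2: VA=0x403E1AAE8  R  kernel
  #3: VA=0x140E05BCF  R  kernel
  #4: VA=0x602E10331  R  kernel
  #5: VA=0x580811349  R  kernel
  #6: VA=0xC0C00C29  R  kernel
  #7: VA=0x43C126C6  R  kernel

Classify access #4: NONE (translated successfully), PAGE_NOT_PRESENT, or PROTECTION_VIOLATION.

Walk each access:
#0 VA=0x70280EB32 (r,kernel):
  L0 @0x15[28] → 0x17007  P=1,RW=1,US=1,PS=0
  L1 @0x17[20] → 0x19007  P=1,RW=1,US=1,PS=0
  L2 @0x19[14] → 0x1A007  P=1,RW=1,US=1,PS=0
  ✓ 0x1AB32  — 3 lookups
#1 VA=0x781E080D4 (r,kernel):
  L0 @0x15[30] → 0x1B007  P=1,RW=1,US=1,PS=0
  L1 @0x1B[15] → 0x1F007  P=1,RW=1,US=1,PS=0
  L2 @0x1F[8] → 0x49000  P=0,RW=0,US=0,PS=0
  ⇒ fault: PAGE_NOT_PRESENT  — 3 lookups
#2 VA=0x403E1AAE8 (r,kernel):
  L0 @0x15[16] → 0x23007  P=1,RW=1,US=1,PS=0
  L1 @0x23[31] → 0x27007  P=1,RW=1,US=1,PS=0
  L2 @0x27[26] → 0x2B007  P=1,RW=1,US=1,PS=0
  ✓ 0x2BAE8  — 3 lookups
#3 VA=0x140E05BCF (r,kernel):
  L0 @0x15[5] → 0x2D007  P=1,RW=1,US=1,PS=0
  L1 @0x2D[7] → 0x2E007  P=1,RW=1,US=1,PS=0
  L2 @0x2E[5] → 0x2F007  P=1,RW=1,US=1,PS=0
  ✓ 0x2FBCF  — 3 lookups
#4 VA=0x602E10331 (r,kernel):
  L0 @0x15[24] → 0x30007  P=1,RW=1,US=1,PS=0
  L1 @0x30[23] → 0x34007  P=1,RW=1,US=1,PS=0
  L2 @0x34[16] → 0x35007  P=1,RW=1,US=1,PS=0
  ✓ 0x35331  — 3 lookups
#5 VA=0x580811349 (r,kernel):
  L0 @0x15[22] → 0x37007  P=1,RW=1,US=1,PS=0
  L1 @0x37[4] → 0x38007  P=1,RW=1,US=1,PS=0
  L2 @0x38[17] → 0x39007  P=1,RW=1,US=1,PS=0
  ✓ 0x39349  — 3 lookups
#6 VA=0xC0C00C29 (r,kernel):
  L0 @0x15[3] → 0x3D007  P=1,RW=1,US=1,PS=0
  L1 @0x3D[6] → 0x44004  P=0,RW=0,US=1,PS=0
  ⇒ fault: PAGE_NOT_PRESENT  — 2 lookups
#7 VA=0x43C126C6 (r,kernel):
  L0 @0x15[1] → 0x3F007  P=1,RW=1,US=1,PS=0
  L1 @0x3F[30] → 0x41007  P=1,RW=1,US=1,PS=0
  L2 @0x41[18] → 0x42007  P=1,RW=1,US=1,PS=0
  ✓ 0x426C6  — 3 lookups

Access #4 fault: NONE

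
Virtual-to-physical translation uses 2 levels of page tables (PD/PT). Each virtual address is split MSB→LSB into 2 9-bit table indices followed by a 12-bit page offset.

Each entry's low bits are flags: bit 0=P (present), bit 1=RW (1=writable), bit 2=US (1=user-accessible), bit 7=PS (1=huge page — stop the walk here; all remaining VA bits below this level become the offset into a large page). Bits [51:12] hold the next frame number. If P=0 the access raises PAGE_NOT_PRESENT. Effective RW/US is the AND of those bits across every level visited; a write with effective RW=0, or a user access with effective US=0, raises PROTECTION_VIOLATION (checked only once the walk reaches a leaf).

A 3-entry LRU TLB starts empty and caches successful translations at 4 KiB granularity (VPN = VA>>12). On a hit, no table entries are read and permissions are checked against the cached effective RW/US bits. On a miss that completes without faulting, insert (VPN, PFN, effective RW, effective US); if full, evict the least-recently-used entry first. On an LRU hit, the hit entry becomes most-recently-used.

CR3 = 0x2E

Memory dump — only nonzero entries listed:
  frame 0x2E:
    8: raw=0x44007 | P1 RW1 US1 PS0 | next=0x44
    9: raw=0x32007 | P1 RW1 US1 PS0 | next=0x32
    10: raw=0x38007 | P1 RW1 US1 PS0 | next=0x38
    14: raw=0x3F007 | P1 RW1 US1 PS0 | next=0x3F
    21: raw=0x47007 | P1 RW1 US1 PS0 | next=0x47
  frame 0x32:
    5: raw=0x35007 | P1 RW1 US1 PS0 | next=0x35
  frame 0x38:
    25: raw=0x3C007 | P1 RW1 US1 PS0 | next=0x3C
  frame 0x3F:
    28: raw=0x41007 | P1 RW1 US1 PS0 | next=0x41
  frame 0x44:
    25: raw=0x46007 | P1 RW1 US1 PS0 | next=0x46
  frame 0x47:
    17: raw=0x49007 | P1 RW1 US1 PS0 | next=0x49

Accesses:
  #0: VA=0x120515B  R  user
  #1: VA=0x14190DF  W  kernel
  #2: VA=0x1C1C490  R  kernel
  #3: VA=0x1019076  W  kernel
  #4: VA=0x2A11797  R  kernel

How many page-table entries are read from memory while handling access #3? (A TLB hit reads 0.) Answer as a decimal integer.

Walk each access:
#0 VA=0x120515B (r,user):
  [0] read 0x2E idx=9: raw=0x32007 flags P=1 W=1 U=1 S=0
  [1] read 0x32 idx=5: raw=0x35007 flags P=1 W=1 U=1 S=0
  ✓ 0x3515B  — 2 lookups
#1 VA=0x14190DF (w,kernel):
  [0] read 0x2E idx=10: raw=0x38007 flags P=1 W=1 U=1 S=0
  [1] read 0x38 idx=25: raw=0x3C007 flags P=1 W=1 U=1 S=0
  ✓ 0x3C0DF  — 2 lookups
#2 VA=0x1C1C490 (r,kernel):
  [0] read 0x2E idx=14: raw=0x3F007 flags P=1 W=1 U=1 S=0
  [1] read 0x3F idx=28: raw=0x41007 flags P=1 W=1 U=1 S=0
  ✓ 0x41490  — 2 lookups
#3 VA=0x1019076 (w,kernel):
  [0] read 0x2E idx=8: raw=0x44007 flags P=1 W=1 U=1 S=0
  [1] read 0x44 idx=25: raw=0x46007 flags P=1 W=1 U=1 S=0
  ✓ 0x46076  — 2 lookups
#4 VA=0x2A11797 (r,kernel):
  [0] read 0x2E idx=21: raw=0x47007 flags P=1 W=1 U=1 S=0
  [1] read 0x47 idx=17: raw=0x49007 flags P=1 W=1 U=1 S=0
  ✓ 0x49797  — 2 lookups

Entries read for #3: 2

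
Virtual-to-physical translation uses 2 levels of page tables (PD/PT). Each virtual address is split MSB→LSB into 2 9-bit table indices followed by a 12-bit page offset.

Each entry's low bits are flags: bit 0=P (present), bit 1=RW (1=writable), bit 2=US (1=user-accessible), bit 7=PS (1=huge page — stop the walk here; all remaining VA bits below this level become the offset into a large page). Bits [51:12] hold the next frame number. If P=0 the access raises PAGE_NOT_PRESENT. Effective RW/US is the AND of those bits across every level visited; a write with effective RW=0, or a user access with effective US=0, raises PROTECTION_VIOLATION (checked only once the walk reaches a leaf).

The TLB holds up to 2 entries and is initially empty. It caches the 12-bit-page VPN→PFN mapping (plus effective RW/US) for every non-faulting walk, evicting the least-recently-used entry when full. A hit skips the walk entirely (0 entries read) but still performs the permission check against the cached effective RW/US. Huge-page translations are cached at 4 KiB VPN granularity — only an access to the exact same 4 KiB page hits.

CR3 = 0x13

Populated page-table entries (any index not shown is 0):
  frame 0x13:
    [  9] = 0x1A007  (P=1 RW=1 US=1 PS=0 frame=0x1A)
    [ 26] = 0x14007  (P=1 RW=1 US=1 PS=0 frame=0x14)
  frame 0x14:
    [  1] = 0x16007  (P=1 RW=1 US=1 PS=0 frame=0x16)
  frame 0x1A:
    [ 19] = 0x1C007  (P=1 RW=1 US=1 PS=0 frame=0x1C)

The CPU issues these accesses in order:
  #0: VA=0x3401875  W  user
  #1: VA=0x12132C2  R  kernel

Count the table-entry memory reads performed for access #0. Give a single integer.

Walk each access:
#0 VA=0x3401875 (w,user):
  lvl0: tbl 0x13, slot 26 ⇒ 0x14007 (P1/RW1/US1/PS0)
  lvl1: tbl 0x14, slot 1 ⇒ 0x16007 (P1/RW1/US1/PS0)
  → PA=0x16875  (2 entries read)
#1 VA=0x12132C2 (r,kernel):
  lvl0: tbl 0x13, slot 9 ⇒ 0x1A007 (P1/RW1/US1/PS0)
  lvl1: tbl 0x1A, slot 19 ⇒ 0x1C007 (P1/RW1/US1/PS0)
  → PA=0x1C2C2  (2 entries read)

Entries read for #0: 2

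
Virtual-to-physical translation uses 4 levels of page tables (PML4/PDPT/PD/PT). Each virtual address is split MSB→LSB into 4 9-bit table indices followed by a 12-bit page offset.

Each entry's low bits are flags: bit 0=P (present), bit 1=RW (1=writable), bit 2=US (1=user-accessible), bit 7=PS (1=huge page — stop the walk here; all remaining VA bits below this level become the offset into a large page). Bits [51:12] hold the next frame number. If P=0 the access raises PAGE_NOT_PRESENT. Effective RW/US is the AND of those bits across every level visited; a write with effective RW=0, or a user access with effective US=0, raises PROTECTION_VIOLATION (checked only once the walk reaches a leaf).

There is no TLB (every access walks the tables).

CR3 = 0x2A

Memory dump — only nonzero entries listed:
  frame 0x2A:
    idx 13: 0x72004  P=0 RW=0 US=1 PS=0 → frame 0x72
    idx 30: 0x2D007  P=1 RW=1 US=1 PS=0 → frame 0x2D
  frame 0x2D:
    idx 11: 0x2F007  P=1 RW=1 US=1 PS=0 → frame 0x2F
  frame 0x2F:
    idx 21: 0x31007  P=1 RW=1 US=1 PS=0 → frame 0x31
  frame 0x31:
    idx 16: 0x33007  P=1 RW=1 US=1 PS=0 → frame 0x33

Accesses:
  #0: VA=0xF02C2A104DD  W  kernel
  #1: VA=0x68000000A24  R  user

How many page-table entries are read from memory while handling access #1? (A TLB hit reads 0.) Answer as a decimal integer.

Trace:
#0 VA=0xF02C2A104DD (w,kernel):
  [0] read 0x2A idx=30: raw=0x2D007 flags P=1 W=1 U=1 S=0
  [1] read 0x2D idx=11: raw=0x2F007 flags P=1 W=1 U=1 S=0
  [2] read 0x2F idx=21: raw=0x31007 flags P=1 W=1 U=1 S=0
  [3] read 0x31 idx=16: raw=0x33007 flags P=1 W=1 U=1 S=0
  → PA=0x334DD  (4 entries read)
#1 VA=0x68000000A24 (r,user):
  [0] read 0x2A idx=13: raw=0x72004 flags P=0 W=0 U=1 S=0
  ⇒ fault: PAGE_NOT_PRESENT  — 1 lookups

Entries read for #1: 1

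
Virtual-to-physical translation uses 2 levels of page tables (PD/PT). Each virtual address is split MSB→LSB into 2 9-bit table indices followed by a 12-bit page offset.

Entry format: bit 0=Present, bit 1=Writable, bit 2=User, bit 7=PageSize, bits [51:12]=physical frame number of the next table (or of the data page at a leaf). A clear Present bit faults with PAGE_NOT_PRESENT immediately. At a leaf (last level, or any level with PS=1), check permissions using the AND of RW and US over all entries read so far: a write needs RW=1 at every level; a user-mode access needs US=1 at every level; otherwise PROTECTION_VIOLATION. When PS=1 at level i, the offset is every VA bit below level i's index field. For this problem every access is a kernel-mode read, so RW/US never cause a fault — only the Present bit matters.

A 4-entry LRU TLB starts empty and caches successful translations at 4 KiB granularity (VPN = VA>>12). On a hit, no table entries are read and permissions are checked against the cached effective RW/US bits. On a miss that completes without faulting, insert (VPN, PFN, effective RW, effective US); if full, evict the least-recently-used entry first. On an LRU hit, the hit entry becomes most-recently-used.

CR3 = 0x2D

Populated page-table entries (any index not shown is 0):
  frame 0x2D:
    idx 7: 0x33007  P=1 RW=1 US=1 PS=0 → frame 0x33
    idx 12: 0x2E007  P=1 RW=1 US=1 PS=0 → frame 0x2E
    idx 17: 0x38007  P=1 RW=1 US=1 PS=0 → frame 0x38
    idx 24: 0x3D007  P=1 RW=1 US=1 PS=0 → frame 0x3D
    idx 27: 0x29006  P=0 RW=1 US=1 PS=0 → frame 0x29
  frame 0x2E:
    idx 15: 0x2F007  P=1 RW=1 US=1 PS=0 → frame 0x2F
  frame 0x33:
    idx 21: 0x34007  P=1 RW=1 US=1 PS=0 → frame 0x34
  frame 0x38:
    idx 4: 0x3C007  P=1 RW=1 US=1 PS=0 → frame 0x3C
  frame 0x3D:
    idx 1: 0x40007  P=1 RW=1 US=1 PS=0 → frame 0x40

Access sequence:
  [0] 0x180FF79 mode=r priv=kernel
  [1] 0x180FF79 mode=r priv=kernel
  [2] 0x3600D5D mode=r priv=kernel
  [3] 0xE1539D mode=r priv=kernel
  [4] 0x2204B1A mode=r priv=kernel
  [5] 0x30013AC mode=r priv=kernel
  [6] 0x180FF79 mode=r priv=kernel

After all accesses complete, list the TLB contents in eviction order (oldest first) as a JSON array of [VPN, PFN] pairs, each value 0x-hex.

Walk each access:
#0 VA=0x180FF79 (r,kernel):
  L0: frame=0x2D idx=12 entry=0x2E007 [P=1 RW=1 US=1 PS=0]
  L1: frame=0x2E idx=15 entry=0x2F007 [P=1 RW=1 US=1 PS=0]
  ⇒ phys 0x2FF79  [2 reads]
#1 VA=0x180FF79 (r,kernel):
  TLB hit vpn=0x180F → PA=0x2FF79
#2 VA=0x3600D5D (r,kernel):
  L0: frame=0x2D idx=27 entry=0x29006 [P=0 RW=1 US=1 PS=0]
  ⇒ fault: PAGE_NOT_PRESENT  — 1 lookups
#3 VA=0xE1539D (r,kernel):
  L0: frame=0x2D idx=7 entry=0x33007 [P=1 RW=1 US=1 PS=0]
  L1: frame=0x33 idx=21 entry=0x34007 [P=1 RW=1 US=1 PS=0]
  ⇒ phys 0x3439D  [2 reads]
#4 VA=0x2204B1A (r,kernel):
  L0: frame=0x2D idx=17 entry=0x38007 [P=1 RW=1 US=1 PS=0]
  L1: frame=0x38 idx=4 entry=0x3C007 [P=1 RW=1 US=1 PS=0]
  ⇒ phys 0x3CB1A  [2 reads]
#5 VA=0x30013AC (r,kernel):
  L0: frame=0x2D idx=24 entry=0x3D007 [P=1 RW=1 US=1 PS=0]
  L1: frame=0x3D idx=1 entry=0x40007 [P=1 RW=1 US=1 PS=0]
  ⇒ phys 0x403AC  [2 reads]
#6 VA=0x180FF79 (r,kernel):
  TLB hit vpn=0x180F → PA=0x2FF79

TLB: [["0xE15", "0x34"], ["0x2204", "0x3C"], ["0x3001", "0x40"], ["0x180F", "0x2F"]]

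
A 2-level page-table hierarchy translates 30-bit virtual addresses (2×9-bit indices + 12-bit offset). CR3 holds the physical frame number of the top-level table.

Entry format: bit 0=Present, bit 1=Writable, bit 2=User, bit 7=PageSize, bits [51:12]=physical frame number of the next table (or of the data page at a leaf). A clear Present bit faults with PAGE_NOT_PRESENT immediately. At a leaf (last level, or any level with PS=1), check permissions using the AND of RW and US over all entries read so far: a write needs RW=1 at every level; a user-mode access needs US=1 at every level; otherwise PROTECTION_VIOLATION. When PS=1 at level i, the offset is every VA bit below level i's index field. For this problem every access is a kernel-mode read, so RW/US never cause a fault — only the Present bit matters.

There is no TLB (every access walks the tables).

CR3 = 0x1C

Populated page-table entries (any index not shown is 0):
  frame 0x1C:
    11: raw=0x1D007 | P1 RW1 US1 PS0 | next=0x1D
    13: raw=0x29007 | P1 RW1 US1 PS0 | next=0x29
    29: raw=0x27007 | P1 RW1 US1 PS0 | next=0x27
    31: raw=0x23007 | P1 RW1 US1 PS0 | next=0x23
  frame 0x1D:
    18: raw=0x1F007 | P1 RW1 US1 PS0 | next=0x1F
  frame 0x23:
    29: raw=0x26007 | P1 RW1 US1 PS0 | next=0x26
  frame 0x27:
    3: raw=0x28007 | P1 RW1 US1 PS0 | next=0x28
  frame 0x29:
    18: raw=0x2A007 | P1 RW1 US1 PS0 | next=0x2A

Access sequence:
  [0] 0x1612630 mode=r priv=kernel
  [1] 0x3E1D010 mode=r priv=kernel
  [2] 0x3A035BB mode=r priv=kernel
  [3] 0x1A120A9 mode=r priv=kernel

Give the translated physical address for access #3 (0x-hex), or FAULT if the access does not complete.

Per-access translation:
#0 VA=0x1612630 (r,kernel):
  L0: frame=0x1C idx=11 entry=0x1D007 [P=1 RW=1 US=1 PS=0]
  L1: frame=0x1D idx=18 entry=0x1F007 [P=1 RW=1 US=1 PS=0]
  → PA=0x1F630  (2 entries read)
#1 VA=0x3E1D010 (r,kernel):
  L0: frame=0x1C idx=31 entry=0x23007 [P=1 RW=1 US=1 PS=0]
  L1: frame=0x23 idx=29 entry=0x26007 [P=1 RW=1 US=1 PS=0]
  → PA=0x26010  (2 entries read)
#2 VA=0x3A035BB (r,kernel):
  L0: frame=0x1C idx=29 entry=0x27007 [P=1 RW=1 US=1 PS=0]
  L1: frame=0x27 idx=3 entry=0x28007 [P=1 RW=1 US=1 PS=0]
  → PA=0x285BB  (2 entries read)
#3 VA=0x1A120A9 (r,kernel):
  L0: frame=0x1C idx=13 entry=0x29007 [P=1 RW=1 US=1 PS=0]
  L1: frame=0x29 idx=18 entry=0x2A007 [P=1 RW=1 US=1 PS=0]
  → PA=0x2A0A9  (2 entries read)

Access #3 PA: 0x2A0A9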